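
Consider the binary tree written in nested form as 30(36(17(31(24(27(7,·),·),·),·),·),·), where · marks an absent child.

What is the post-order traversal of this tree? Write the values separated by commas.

Post-order visits the left subtree, then the right subtree, then the node.
At 30: go left to 36.
  At 36: go left to 17.
    At 17: go left to 31.
      At 31: go left to 24.
        At 24: go left to 27.
          At 27: go left to 7.
            7 is a leaf — visit 7.
          At 27: no right child.
          Visit 27.
        At 24: no right child.
        Visit 24.
      At 31: no right child.
      Visit 31.
    At 17: no right child.
    Visit 17.
  At 36: no right child.
  Visit 36.
At 30: no right child.
Visit 30.

7, 27, 24, 31, 17, 36, 30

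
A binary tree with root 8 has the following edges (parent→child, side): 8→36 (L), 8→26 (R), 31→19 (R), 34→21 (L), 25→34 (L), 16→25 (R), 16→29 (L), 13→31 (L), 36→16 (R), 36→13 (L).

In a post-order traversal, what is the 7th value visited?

25

Post-order visits the left subtree, then the right subtree, then the node.
At 8: go left to 36.
  At 36: go left to 13.
    At 13: go left to 31.
      At 31: no left child.
      At 31: go right to 19.
        19 is a leaf — visit 19.
      Visit 31.
    At 13: no right child.
    Visit 13.
  At 36: go right to 16.
    At 16: go left to 29.
      29 is a leaf — visit 29.
    At 16: go right to 25.
      At 25: go left to 34.
        At 34: go left to 21.
          21 is a leaf — visit 21.
        At 34: no right child.
        Visit 34.
      At 25: no right child.
      Visit 25.
    Visit 16.
  Visit 36.
At 8: go right to 26.
  26 is a leaf — visit 26.
Visit 8.
Full post-order sequence: 19, 31, 13, 29, 21, 34, 25, 16, 36, 26, 8.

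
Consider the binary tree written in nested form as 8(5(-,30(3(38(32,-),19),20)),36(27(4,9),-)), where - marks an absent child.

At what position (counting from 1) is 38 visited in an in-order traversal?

In-order visits the left subtree, then the node, then the right subtree.
At 8: go left to 5.
  At 5: no left child.
  Visit 5.
  At 5: go right to 30.
    At 30: go left to 3.
      At 3: go left to 38.
        At 38: go left to 32.
          32 is a leaf — visit 32.
        Visit 38.
        At 38: no right child.
      Visit 3.
      At 3: go right to 19.
        19 is a leaf — visit 19.
    Visit 30.
    At 30: go right to 20.
      20 is a leaf — visit 20.
Visit 8.
At 8: go right to 36.
  At 36: go left to 27.
    At 27: go left to 4.
      4 is a leaf — visit 4.
    Visit 27.
    At 27: go right to 9.
      9 is a leaf — visit 9.
  Visit 36.
  At 36: no right child.
Full in-order sequence: 5, 32, 38, 3, 19, 30, 20, 8, 4, 27, 9, 36.

3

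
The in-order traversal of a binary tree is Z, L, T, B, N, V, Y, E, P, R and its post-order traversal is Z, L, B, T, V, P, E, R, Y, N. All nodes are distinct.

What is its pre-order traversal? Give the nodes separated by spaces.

The last element of post-order is the root; it splits in-order into left and right subtrees.
Root N: left subtree has 4 nodes {Z, L, T, B}, right has 5 {V, Y, E, P, R}.
  Root T: left subtree has 2 nodes {Z, L}, right has 1 {B}.
    Root L: left subtree has 1 node {Z}, right has 0 { }.
  Root Y: left subtree has 1 node {V}, right has 3 {E, P, R}.
    Root R: left subtree has 2 nodes {E, P}, right has 0 { }.
      Root E: left subtree has 0 nodes { }, right has 1 {P}.

N T L Z B Y V R E P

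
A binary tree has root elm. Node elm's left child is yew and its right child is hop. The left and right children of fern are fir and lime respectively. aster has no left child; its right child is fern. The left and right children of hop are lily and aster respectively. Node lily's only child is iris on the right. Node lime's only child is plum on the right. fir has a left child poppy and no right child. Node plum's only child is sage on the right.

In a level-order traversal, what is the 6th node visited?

Level-order visits nodes level by level from the root, left to right within each level.
Level 0: elm
Level 1: yew, hop
Level 2: lily, aster
Level 3: iris, fern
Level 4: fir, lime
Level 5: poppy, plum
Level 6: sage
Full level-order sequence: elm, yew, hop, lily, aster, iris, fern, fir, lime, poppy, plum, sage.

iris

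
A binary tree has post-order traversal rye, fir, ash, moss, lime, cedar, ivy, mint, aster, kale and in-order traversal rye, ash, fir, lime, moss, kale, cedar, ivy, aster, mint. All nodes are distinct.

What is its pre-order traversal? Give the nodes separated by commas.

kale, lime, ash, rye, fir, moss, aster, ivy, cedar, mint

The last element of post-order is the root; it splits in-order into left and right subtrees.
Root kale: left subtree has 5 nodes {rye, ash, fir, lime, moss}, right has 4 {cedar, ivy, aster, mint}.
  Root lime: left subtree has 3 nodes {rye, ash, fir}, right has 1 {moss}.
    Root ash: left subtree has 1 node {rye}, right has 1 {fir}.
  Root aster: left subtree has 2 nodes {cedar, ivy}, right has 1 {mint}.
    Root ivy: left subtree has 1 node {cedar}, right has 0 { }.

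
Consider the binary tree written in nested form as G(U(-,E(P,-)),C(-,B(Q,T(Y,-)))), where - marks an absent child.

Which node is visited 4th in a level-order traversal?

Level-order visits nodes level by level from the root, left to right within each level.
Level 0: G
Level 1: U, C
Level 2: E, B
Level 3: P, Q, T
Level 4: Y
Full level-order sequence: G, U, C, E, B, P, Q, T, Y.

E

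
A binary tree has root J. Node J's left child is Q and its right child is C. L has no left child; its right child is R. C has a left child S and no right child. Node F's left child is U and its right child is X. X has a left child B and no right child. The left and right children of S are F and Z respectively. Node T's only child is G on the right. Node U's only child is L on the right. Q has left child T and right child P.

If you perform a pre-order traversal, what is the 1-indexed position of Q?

Pre-order visits the node, then its left subtree, then its right subtree.
Visit J.
At J: go left to Q.
  Visit Q.
  At Q: go left to T.
    Visit T.
    At T: no left child.
    At T: go right to G.
      G is a leaf — visit G.
  At Q: go right to P.
    P is a leaf — visit P.
At J: go right to C.
  Visit C.
  At C: go left to S.
    Visit S.
    At S: go left to F.
      Visit F.
      At F: go left to U.
        Visit U.
        At U: no left child.
        At U: go right to L.
          Visit L.
          At L: no left child.
          At L: go right to R.
            R is a leaf — visit R.
      At F: go right to X.
        Visit X.
        At X: go left to B.
          B is a leaf — visit B.
        At X: no right child.
    At S: go right to Z.
      Z is a leaf — visit Z.
  At C: no right child.
Full pre-order sequence: J, Q, T, G, P, C, S, F, U, L, R, X, B, Z.

2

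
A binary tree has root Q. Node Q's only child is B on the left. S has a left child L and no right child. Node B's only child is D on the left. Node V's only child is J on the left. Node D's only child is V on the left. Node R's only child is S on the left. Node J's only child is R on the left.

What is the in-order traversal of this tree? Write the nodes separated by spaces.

In-order visits the left subtree, then the node, then the right subtree.
At Q: go left to B.
  At B: go left to D.
    At D: go left to V.
      At V: go left to J.
        At J: go left to R.
          At R: go left to S.
            At S: go left to L.
              L is a leaf — visit L.
            Visit S.
            At S: no right child.
          Visit R.
          At R: no right child.
        Visit J.
        At J: no right child.
      Visit V.
      At V: no right child.
    Visit D.
    At D: no right child.
  Visit B.
  At B: no right child.
Visit Q.
At Q: no right child.

L S R J V D B Q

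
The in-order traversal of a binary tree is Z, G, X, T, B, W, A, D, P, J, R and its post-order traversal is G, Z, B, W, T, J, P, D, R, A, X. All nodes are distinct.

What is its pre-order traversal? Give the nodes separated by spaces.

X Z G A T W B R D P J

The last element of post-order is the root; it splits in-order into left and right subtrees.
Root X: left subtree has 2 nodes {Z, G}, right has 8 {T, B, W, A, D, P, J, R}.
  Root Z: left subtree has 0 nodes { }, right has 1 {G}.
  Root A: left subtree has 3 nodes {T, B, W}, right has 4 {D, P, J, R}.
    Root T: left subtree has 0 nodes { }, right has 2 {B, W}.
      Root W: left subtree has 1 node {B}, right has 0 { }.
    Root R: left subtree has 3 nodes {D, P, J}, right has 0 { }.
      Root D: left subtree has 0 nodes { }, right has 2 {P, J}.
        Root P: left subtree has 0 nodes { }, right has 1 {J}.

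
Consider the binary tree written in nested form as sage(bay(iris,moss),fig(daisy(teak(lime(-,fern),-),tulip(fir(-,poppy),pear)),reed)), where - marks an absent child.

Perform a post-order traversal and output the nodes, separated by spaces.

iris moss bay fern lime teak poppy fir pear tulip daisy reed fig sage

Post-order visits the left subtree, then the right subtree, then the node.
At sage: go left to bay.
  At bay: go left to iris.
    iris is a leaf — visit iris.
  At bay: go right to moss.
    moss is a leaf — visit moss.
  Visit bay.
At sage: go right to fig.
  At fig: go left to daisy.
    At daisy: go left to teak.
      At teak: go left to lime.
        At lime: no left child.
        At lime: go right to fern.
          fern is a leaf — visit fern.
        Visit lime.
      At teak: no right child.
      Visit teak.
    At daisy: go right to tulip.
      At tulip: go left to fir.
        At fir: no left child.
        At fir: go right to poppy.
          poppy is a leaf — visit poppy.
        Visit fir.
      At tulip: go right to pear.
        pear is a leaf — visit pear.
      Visit tulip.
    Visit daisy.
  At fig: go right to reed.
    reed is a leaf — visit reed.
  Visit fig.
Visit sage.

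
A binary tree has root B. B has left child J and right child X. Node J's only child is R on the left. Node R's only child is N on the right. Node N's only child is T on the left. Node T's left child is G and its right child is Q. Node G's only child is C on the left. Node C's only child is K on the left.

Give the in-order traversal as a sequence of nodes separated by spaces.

In-order visits the left subtree, then the node, then the right subtree.
At B: go left to J.
  At J: go left to R.
    At R: no left child.
    Visit R.
    At R: go right to N.
      At N: go left to T.
        At T: go left to G.
          At G: go left to C.
            At C: go left to K.
              K is a leaf — visit K.
            Visit C.
            At C: no right child.
          Visit G.
          At G: no right child.
        Visit T.
        At T: go right to Q.
          Q is a leaf — visit Q.
      Visit N.
      At N: no right child.
  Visit J.
  At J: no right child.
Visit B.
At B: go right to X.
  X is a leaf — visit X.

R K C G T Q N J B X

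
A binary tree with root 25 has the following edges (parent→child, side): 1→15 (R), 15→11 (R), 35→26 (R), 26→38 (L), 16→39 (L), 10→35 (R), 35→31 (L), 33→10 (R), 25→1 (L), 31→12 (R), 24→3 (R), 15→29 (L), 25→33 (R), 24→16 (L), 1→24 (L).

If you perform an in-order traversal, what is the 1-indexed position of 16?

In-order visits the left subtree, then the node, then the right subtree.
At 25: go left to 1.
  At 1: go left to 24.
    At 24: go left to 16.
      At 16: go left to 39.
        39 is a leaf — visit 39.
      Visit 16.
      At 16: no right child.
    Visit 24.
    At 24: go right to 3.
      3 is a leaf — visit 3.
  Visit 1.
  At 1: go right to 15.
    At 15: go left to 29.
      29 is a leaf — visit 29.
    Visit 15.
    At 15: go right to 11.
      11 is a leaf — visit 11.
Visit 25.
At 25: go right to 33.
  At 33: no left child.
  Visit 33.
  At 33: go right to 10.
    At 10: no left child.
    Visit 10.
    At 10: go right to 35.
      At 35: go left to 31.
        At 31: no left child.
        Visit 31.
        At 31: go right to 12.
          12 is a leaf — visit 12.
      Visit 35.
      At 35: go right to 26.
        At 26: go left to 38.
          38 is a leaf — visit 38.
        Visit 26.
        At 26: no right child.
Full in-order sequence: 39, 16, 24, 3, 1, 29, 15, 11, 25, 33, 10, 31, 12, 35, 38, 26.

2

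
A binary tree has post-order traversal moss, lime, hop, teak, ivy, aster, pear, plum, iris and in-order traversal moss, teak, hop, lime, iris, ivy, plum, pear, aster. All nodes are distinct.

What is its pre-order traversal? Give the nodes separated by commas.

The last element of post-order is the root; it splits in-order into left and right subtrees.
Root iris: left subtree has 4 nodes {moss, teak, hop, lime}, right has 4 {ivy, plum, pear, aster}.
  Root teak: left subtree has 1 node {moss}, right has 2 {hop, lime}.
    Root hop: left subtree has 0 nodes { }, right has 1 {lime}.
  Root plum: left subtree has 1 node {ivy}, right has 2 {pear, aster}.
    Root pear: left subtree has 0 nodes { }, right has 1 {aster}.

iris, teak, moss, hop, lime, plum, ivy, pear, aster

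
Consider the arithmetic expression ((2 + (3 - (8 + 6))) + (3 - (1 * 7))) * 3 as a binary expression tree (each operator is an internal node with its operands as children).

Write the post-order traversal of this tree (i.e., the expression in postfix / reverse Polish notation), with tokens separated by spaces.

Post-order on an expression tree gives postfix notation: for each operator, emit left operand, right operand, then the operator.

2 3 8 6 + - + 3 1 7 * - + 3 *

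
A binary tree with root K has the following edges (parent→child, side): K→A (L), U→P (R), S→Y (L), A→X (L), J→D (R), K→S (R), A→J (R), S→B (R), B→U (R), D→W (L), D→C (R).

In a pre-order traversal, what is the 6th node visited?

Pre-order visits the node, then its left subtree, then its right subtree.
Visit K.
At K: go left to A.
  Visit A.
  At A: go left to X.
    X is a leaf — visit X.
  At A: go right to J.
    Visit J.
    At J: no left child.
    At J: go right to D.
      Visit D.
      At D: go left to W.
        W is a leaf — visit W.
      At D: go right to C.
        C is a leaf — visit C.
At K: go right to S.
  Visit S.
  At S: go left to Y.
    Y is a leaf — visit Y.
  At S: go right to B.
    Visit B.
    At B: no left child.
    At B: go right to U.
      Visit U.
      At U: no left child.
      At U: go right to P.
        P is a leaf — visit P.
Full pre-order sequence: K, A, X, J, D, W, C, S, Y, B, U, P.

W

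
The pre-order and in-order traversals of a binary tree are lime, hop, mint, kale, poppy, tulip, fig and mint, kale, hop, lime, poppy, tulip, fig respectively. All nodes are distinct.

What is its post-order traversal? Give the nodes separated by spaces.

The first element of pre-order is the root; it splits in-order into left and right subtrees.
Root lime: left subtree has 3 nodes {mint, kale, hop}, right has 3 {poppy, tulip, fig}.
  Root hop: left subtree has 2 nodes {mint, kale}, right has 0 { }.
    Root mint: left subtree has 0 nodes { }, right has 1 {kale}.
  Root poppy: left subtree has 0 nodes { }, right has 2 {tulip, fig}.
    Root tulip: left subtree has 0 nodes { }, right has 1 {fig}.

kale mint hop fig tulip poppy lime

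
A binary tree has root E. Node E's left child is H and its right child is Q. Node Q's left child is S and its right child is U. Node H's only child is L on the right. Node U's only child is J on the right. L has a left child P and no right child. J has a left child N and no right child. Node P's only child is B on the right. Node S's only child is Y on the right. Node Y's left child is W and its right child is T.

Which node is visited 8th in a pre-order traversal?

Y

Pre-order visits the node, then its left subtree, then its right subtree.
Visit E.
At E: go left to H.
  Visit H.
  At H: no left child.
  At H: go right to L.
    Visit L.
    At L: go left to P.
      Visit P.
      At P: no left child.
      At P: go right to B.
        B is a leaf — visit B.
    At L: no right child.
At E: go right to Q.
  Visit Q.
  At Q: go left to S.
    Visit S.
    At S: no left child.
    At S: go right to Y.
      Visit Y.
      At Y: go left to W.
        W is a leaf — visit W.
      At Y: go right to T.
        T is a leaf — visit T.
  At Q: go right to U.
    Visit U.
    At U: no left child.
    At U: go right to J.
      Visit J.
      At J: go left to N.
        N is a leaf — visit N.
      At J: no right child.
Full pre-order sequence: E, H, L, P, B, Q, S, Y, W, T, U, J, N.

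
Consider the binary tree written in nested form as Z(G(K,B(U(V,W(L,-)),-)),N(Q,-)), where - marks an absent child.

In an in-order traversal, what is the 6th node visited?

W

In-order visits the left subtree, then the node, then the right subtree.
At Z: go left to G.
  At G: go left to K.
    K is a leaf — visit K.
  Visit G.
  At G: go right to B.
    At B: go left to U.
      At U: go left to V.
        V is a leaf — visit V.
      Visit U.
      At U: go right to W.
        At W: go left to L.
          L is a leaf — visit L.
        Visit W.
        At W: no right child.
    Visit B.
    At B: no right child.
Visit Z.
At Z: go right to N.
  At N: go left to Q.
    Q is a leaf — visit Q.
  Visit N.
  At N: no right child.
Full in-order sequence: K, G, V, U, L, W, B, Z, Q, N.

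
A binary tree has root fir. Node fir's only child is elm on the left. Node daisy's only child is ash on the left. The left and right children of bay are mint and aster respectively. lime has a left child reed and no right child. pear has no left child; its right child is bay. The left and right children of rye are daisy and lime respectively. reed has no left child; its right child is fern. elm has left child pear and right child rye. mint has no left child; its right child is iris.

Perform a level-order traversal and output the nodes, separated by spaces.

Level-order visits nodes level by level from the root, left to right within each level.
Level 0: fir
Level 1: elm
Level 2: pear, rye
Level 3: bay, daisy, lime
Level 4: mint, aster, ash, reed
Level 5: iris, fern

fir elm pear rye bay daisy lime mint aster ash reed iris fern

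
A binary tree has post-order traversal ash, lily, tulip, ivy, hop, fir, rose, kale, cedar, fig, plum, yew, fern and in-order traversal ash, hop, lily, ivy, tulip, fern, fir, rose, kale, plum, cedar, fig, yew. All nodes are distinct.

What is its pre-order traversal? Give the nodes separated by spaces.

The last element of post-order is the root; it splits in-order into left and right subtrees.
Root fern: left subtree has 5 nodes {ash, hop, lily, ivy, tulip}, right has 7 {fir, rose, kale, plum, cedar, fig, yew}.
  Root hop: left subtree has 1 node {ash}, right has 3 {lily, ivy, tulip}.
    Root ivy: left subtree has 1 node {lily}, right has 1 {tulip}.
  Root yew: left subtree has 6 nodes {fir, rose, kale, plum, cedar, fig}, right has 0 { }.
    Root plum: left subtree has 3 nodes {fir, rose, kale}, right has 2 {cedar, fig}.
      Root kale: left subtree has 2 nodes {fir, rose}, right has 0 { }.
        Root rose: left subtree has 1 node {fir}, right has 0 { }.
      Root fig: left subtree has 1 node {cedar}, right has 0 { }.

fern hop ash ivy lily tulip yew plum kale rose fir fig cedar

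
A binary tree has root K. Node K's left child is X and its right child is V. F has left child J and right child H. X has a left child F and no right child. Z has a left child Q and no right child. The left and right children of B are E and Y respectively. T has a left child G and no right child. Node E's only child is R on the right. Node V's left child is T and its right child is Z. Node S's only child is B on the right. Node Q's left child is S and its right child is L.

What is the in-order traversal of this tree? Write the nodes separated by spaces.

J F H X K G T V S E R B Y Q L Z

In-order visits the left subtree, then the node, then the right subtree.
At K: go left to X.
  At X: go left to F.
    At F: go left to J.
      J is a leaf — visit J.
    Visit F.
    At F: go right to H.
      H is a leaf — visit H.
  Visit X.
  At X: no right child.
Visit K.
At K: go right to V.
  At V: go left to T.
    At T: go left to G.
      G is a leaf — visit G.
    Visit T.
    At T: no right child.
  Visit V.
  At V: go right to Z.
    At Z: go left to Q.
      At Q: go left to S.
        At S: no left child.
        Visit S.
        At S: go right to B.
          At B: go left to E.
            At E: no left child.
            Visit E.
            At E: go right to R.
              R is a leaf — visit R.
          Visit B.
          At B: go right to Y.
            Y is a leaf — visit Y.
      Visit Q.
      At Q: go right to L.
        L is a leaf — visit L.
    Visit Z.
    At Z: no right child.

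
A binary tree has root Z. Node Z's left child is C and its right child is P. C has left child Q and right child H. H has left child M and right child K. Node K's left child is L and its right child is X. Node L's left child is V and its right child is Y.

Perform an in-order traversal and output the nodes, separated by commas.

Q, C, M, H, V, L, Y, K, X, Z, P

In-order visits the left subtree, then the node, then the right subtree.
At Z: go left to C.
  At C: go left to Q.
    Q is a leaf — visit Q.
  Visit C.
  At C: go right to H.
    At H: go left to M.
      M is a leaf — visit M.
    Visit H.
    At H: go right to K.
      At K: go left to L.
        At L: go left to V.
          V is a leaf — visit V.
        Visit L.
        At L: go right to Y.
          Y is a leaf — visit Y.
      Visit K.
      At K: go right to X.
        X is a leaf — visit X.
Visit Z.
At Z: go right to P.
  P is a leaf — visit P.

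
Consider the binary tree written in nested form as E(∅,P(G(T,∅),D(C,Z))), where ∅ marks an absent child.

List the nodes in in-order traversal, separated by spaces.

E T G P C D Z

In-order visits the left subtree, then the node, then the right subtree.
At E: no left child.
Visit E.
At E: go right to P.
  At P: go left to G.
    At G: go left to T.
      T is a leaf — visit T.
    Visit G.
    At G: no right child.
  Visit P.
  At P: go right to D.
    At D: go left to C.
      C is a leaf — visit C.
    Visit D.
    At D: go right to Z.
      Z is a leaf — visit Z.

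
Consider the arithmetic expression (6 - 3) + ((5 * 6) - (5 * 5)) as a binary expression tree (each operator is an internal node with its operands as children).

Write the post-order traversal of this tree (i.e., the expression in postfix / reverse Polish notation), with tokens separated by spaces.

Post-order on an expression tree gives postfix notation: for each operator, emit left operand, right operand, then the operator.

6 3 - 5 6 * 5 5 * - +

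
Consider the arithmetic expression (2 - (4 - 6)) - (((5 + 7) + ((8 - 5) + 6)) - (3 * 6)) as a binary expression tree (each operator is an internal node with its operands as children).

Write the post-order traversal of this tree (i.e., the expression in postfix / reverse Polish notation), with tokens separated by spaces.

Post-order on an expression tree gives postfix notation: for each operator, emit left operand, right operand, then the operator.

2 4 6 - - 5 7 + 8 5 - 6 + + 3 6 * - -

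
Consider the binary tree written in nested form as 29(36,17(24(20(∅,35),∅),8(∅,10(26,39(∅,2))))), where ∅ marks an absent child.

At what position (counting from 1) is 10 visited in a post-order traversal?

Post-order visits the left subtree, then the right subtree, then the node.
At 29: go left to 36.
  36 is a leaf — visit 36.
At 29: go right to 17.
  At 17: go left to 24.
    At 24: go left to 20.
      At 20: no left child.
      At 20: go right to 35.
        35 is a leaf — visit 35.
      Visit 20.
    At 24: no right child.
    Visit 24.
  At 17: go right to 8.
    At 8: no left child.
    At 8: go right to 10.
      At 10: go left to 26.
        26 is a leaf — visit 26.
      At 10: go right to 39.
        At 39: no left child.
        At 39: go right to 2.
          2 is a leaf — visit 2.
        Visit 39.
      Visit 10.
    Visit 8.
  Visit 17.
Visit 29.
Full post-order sequence: 36, 35, 20, 24, 26, 2, 39, 10, 8, 17, 29.

8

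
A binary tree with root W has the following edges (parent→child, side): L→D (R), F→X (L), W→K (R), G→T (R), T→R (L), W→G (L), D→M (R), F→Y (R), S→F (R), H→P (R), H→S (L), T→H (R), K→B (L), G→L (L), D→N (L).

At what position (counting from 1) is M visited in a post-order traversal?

2

Post-order visits the left subtree, then the right subtree, then the node.
At W: go left to G.
  At G: go left to L.
    At L: no left child.
    At L: go right to D.
      At D: go left to N.
        N is a leaf — visit N.
      At D: go right to M.
        M is a leaf — visit M.
      Visit D.
    Visit L.
  At G: go right to T.
    At T: go left to R.
      R is a leaf — visit R.
    At T: go right to H.
      At H: go left to S.
        At S: no left child.
        At S: go right to F.
          At F: go left to X.
            X is a leaf — visit X.
          At F: go right to Y.
            Y is a leaf — visit Y.
          Visit F.
        Visit S.
      At H: go right to P.
        P is a leaf — visit P.
      Visit H.
    Visit T.
  Visit G.
At W: go right to K.
  At K: go left to B.
    B is a leaf — visit B.
  At K: no right child.
  Visit K.
Visit W.
Full post-order sequence: N, M, D, L, R, X, Y, F, S, P, H, T, G, B, K, W.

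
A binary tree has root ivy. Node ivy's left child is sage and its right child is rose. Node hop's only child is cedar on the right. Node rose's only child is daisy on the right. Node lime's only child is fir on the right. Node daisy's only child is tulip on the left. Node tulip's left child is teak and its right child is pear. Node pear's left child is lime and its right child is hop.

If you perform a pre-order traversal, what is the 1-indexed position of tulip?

Pre-order visits the node, then its left subtree, then its right subtree.
Visit ivy.
At ivy: go left to sage.
  sage is a leaf — visit sage.
At ivy: go right to rose.
  Visit rose.
  At rose: no left child.
  At rose: go right to daisy.
    Visit daisy.
    At daisy: go left to tulip.
      Visit tulip.
      At tulip: go left to teak.
        teak is a leaf — visit teak.
      At tulip: go right to pear.
        Visit pear.
        At pear: go left to lime.
          Visit lime.
          At lime: no left child.
          At lime: go right to fir.
            fir is a leaf — visit fir.
        At pear: go right to hop.
          Visit hop.
          At hop: no left child.
          At hop: go right to cedar.
            cedar is a leaf — visit cedar.
    At daisy: no right child.
Full pre-order sequence: ivy, sage, rose, daisy, tulip, teak, pear, lime, fir, hop, cedar.

5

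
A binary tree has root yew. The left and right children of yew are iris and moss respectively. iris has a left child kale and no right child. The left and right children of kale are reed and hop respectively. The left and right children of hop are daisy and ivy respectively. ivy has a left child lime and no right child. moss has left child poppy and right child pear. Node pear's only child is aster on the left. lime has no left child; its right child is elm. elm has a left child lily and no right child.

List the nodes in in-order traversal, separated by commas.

In-order visits the left subtree, then the node, then the right subtree.
At yew: go left to iris.
  At iris: go left to kale.
    At kale: go left to reed.
      reed is a leaf — visit reed.
    Visit kale.
    At kale: go right to hop.
      At hop: go left to daisy.
        daisy is a leaf — visit daisy.
      Visit hop.
      At hop: go right to ivy.
        At ivy: go left to lime.
          At lime: no left child.
          Visit lime.
          At lime: go right to elm.
            At elm: go left to lily.
              lily is a leaf — visit lily.
            Visit elm.
            At elm: no right child.
        Visit ivy.
        At ivy: no right child.
  Visit iris.
  At iris: no right child.
Visit yew.
At yew: go right to moss.
  At moss: go left to poppy.
    poppy is a leaf — visit poppy.
  Visit moss.
  At moss: go right to pear.
    At pear: go left to aster.
      aster is a leaf — visit aster.
    Visit pear.
    At pear: no right child.

reed, kale, daisy, hop, lime, lily, elm, ivy, iris, yew, poppy, moss, aster, pear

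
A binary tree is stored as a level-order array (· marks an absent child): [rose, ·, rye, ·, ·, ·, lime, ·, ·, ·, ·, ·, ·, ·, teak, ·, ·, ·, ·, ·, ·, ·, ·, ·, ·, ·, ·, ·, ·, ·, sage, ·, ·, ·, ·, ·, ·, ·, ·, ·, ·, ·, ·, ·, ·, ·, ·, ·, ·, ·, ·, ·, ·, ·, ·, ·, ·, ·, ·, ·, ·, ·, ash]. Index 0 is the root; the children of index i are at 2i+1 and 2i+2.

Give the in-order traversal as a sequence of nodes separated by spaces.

rose rye lime teak sage ash

In-order visits the left subtree, then the node, then the right subtree.
At rose: no left child.
Visit rose.
At rose: go right to rye.
  At rye: no left child.
  Visit rye.
  At rye: go right to lime.
    At lime: no left child.
    Visit lime.
    At lime: go right to teak.
      At teak: no left child.
      Visit teak.
      At teak: go right to sage.
        At sage: no left child.
        Visit sage.
        At sage: go right to ash.
          ash is a leaf — visit ash.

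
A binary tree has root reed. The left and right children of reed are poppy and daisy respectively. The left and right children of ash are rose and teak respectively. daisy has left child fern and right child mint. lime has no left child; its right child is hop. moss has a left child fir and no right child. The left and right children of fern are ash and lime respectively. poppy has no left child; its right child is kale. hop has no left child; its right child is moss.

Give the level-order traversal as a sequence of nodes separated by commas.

reed, poppy, daisy, kale, fern, mint, ash, lime, rose, teak, hop, moss, fir

Level-order visits nodes level by level from the root, left to right within each level.
Level 0: reed
Level 1: poppy, daisy
Level 2: kale, fern, mint
Level 3: ash, lime
Level 4: rose, teak, hop
Level 5: moss
Level 6: fir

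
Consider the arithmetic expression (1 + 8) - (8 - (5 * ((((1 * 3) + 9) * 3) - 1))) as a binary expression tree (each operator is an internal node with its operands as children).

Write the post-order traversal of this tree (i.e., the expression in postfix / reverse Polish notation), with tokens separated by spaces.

1 8 + 8 5 1 3 * 9 + 3 * 1 - * - -

Post-order on an expression tree gives postfix notation: for each operator, emit left operand, right operand, then the operator.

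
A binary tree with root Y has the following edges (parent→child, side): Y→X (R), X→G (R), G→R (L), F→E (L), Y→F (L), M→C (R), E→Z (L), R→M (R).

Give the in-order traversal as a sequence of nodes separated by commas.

In-order visits the left subtree, then the node, then the right subtree.
At Y: go left to F.
  At F: go left to E.
    At E: go left to Z.
      Z is a leaf — visit Z.
    Visit E.
    At E: no right child.
  Visit F.
  At F: no right child.
Visit Y.
At Y: go right to X.
  At X: no left child.
  Visit X.
  At X: go right to G.
    At G: go left to R.
      At R: no left child.
      Visit R.
      At R: go right to M.
        At M: no left child.
        Visit M.
        At M: go right to C.
          C is a leaf — visit C.
    Visit G.
    At G: no right child.

Z, E, F, Y, X, R, M, C, G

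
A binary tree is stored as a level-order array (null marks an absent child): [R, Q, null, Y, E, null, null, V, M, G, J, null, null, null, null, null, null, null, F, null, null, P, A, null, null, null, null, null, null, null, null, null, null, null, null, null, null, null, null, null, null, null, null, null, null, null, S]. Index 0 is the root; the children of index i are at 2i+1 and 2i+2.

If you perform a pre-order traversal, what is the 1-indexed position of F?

Pre-order visits the node, then its left subtree, then its right subtree.
Visit R.
At R: go left to Q.
  Visit Q.
  At Q: go left to Y.
    Visit Y.
    At Y: go left to V.
      V is a leaf — visit V.
    At Y: go right to M.
      Visit M.
      At M: no left child.
      At M: go right to F.
        F is a leaf — visit F.
  At Q: go right to E.
    Visit E.
    At E: go left to G.
      G is a leaf — visit G.
    At E: go right to J.
      Visit J.
      At J: go left to P.
        P is a leaf — visit P.
      At J: go right to A.
        Visit A.
        At A: no left child.
        At A: go right to S.
          S is a leaf — visit S.
At R: no right child.
Full pre-order sequence: R, Q, Y, V, M, F, E, G, J, P, A, S.

6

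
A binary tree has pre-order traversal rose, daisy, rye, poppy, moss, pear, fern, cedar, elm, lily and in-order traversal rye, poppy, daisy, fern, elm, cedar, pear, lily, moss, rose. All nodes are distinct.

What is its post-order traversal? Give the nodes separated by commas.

poppy, rye, elm, cedar, fern, lily, pear, moss, daisy, rose

The first element of pre-order is the root; it splits in-order into left and right subtrees.
Root rose: left subtree has 9 nodes {rye, poppy, daisy, fern, elm, cedar, pear, lily, moss}, right has 0 { }.
  Root daisy: left subtree has 2 nodes {rye, poppy}, right has 6 {fern, elm, cedar, pear, lily, moss}.
    Root rye: left subtree has 0 nodes { }, right has 1 {poppy}.
    Root moss: left subtree has 5 nodes {fern, elm, cedar, pear, lily}, right has 0 { }.
      Root pear: left subtree has 3 nodes {fern, elm, cedar}, right has 1 {lily}.
        Root fern: left subtree has 0 nodes { }, right has 2 {elm, cedar}.
          Root cedar: left subtree has 1 node {elm}, right has 0 { }.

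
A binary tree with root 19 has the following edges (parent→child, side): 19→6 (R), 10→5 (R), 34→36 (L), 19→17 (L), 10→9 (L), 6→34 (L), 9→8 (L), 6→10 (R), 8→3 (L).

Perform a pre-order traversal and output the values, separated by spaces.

19 17 6 34 36 10 9 8 3 5

Pre-order visits the node, then its left subtree, then its right subtree.
Visit 19.
At 19: go left to 17.
  17 is a leaf — visit 17.
At 19: go right to 6.
  Visit 6.
  At 6: go left to 34.
    Visit 34.
    At 34: go left to 36.
      36 is a leaf — visit 36.
    At 34: no right child.
  At 6: go right to 10.
    Visit 10.
    At 10: go left to 9.
      Visit 9.
      At 9: go left to 8.
        Visit 8.
        At 8: go left to 3.
          3 is a leaf — visit 3.
        At 8: no right child.
      At 9: no right child.
    At 10: go right to 5.
      5 is a leaf — visit 5.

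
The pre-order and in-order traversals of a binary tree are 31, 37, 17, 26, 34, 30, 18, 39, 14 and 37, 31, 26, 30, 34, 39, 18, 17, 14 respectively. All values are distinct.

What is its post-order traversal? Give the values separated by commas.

The first element of pre-order is the root; it splits in-order into left and right subtrees.
Root 31: left subtree has 1 node {37}, right has 7 {26, 30, 34, 39, 18, 17, 14}.
  Root 17: left subtree has 5 nodes {26, 30, 34, 39, 18}, right has 1 {14}.
    Root 26: left subtree has 0 nodes { }, right has 4 {30, 34, 39, 18}.
      Root 34: left subtree has 1 node {30}, right has 2 {39, 18}.
        Root 18: left subtree has 1 node {39}, right has 0 { }.

37, 30, 39, 18, 34, 26, 14, 17, 31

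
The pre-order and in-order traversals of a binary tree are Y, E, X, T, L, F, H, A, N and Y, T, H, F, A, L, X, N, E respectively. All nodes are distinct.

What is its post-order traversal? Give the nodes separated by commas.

H, A, F, L, T, N, X, E, Y

The first element of pre-order is the root; it splits in-order into left and right subtrees.
Root Y: left subtree has 0 nodes { }, right has 8 {T, H, F, A, L, X, N, E}.
  Root E: left subtree has 7 nodes {T, H, F, A, L, X, N}, right has 0 { }.
    Root X: left subtree has 5 nodes {T, H, F, A, L}, right has 1 {N}.
      Root T: left subtree has 0 nodes { }, right has 4 {H, F, A, L}.
        Root L: left subtree has 3 nodes {H, F, A}, right has 0 { }.
          Root F: left subtree has 1 node {H}, right has 1 {A}.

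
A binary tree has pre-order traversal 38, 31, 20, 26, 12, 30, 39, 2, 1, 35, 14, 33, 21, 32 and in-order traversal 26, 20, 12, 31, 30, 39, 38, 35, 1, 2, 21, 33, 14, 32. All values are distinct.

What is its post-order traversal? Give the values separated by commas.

26, 12, 20, 39, 30, 31, 35, 1, 21, 33, 32, 14, 2, 38

The first element of pre-order is the root; it splits in-order into left and right subtrees.
Root 38: left subtree has 6 nodes {26, 20, 12, 31, 30, 39}, right has 7 {35, 1, 2, 21, 33, 14, 32}.
  Root 31: left subtree has 3 nodes {26, 20, 12}, right has 2 {30, 39}.
    Root 20: left subtree has 1 node {26}, right has 1 {12}.
    Root 30: left subtree has 0 nodes { }, right has 1 {39}.
  Root 2: left subtree has 2 nodes {35, 1}, right has 4 {21, 33, 14, 32}.
    Root 1: left subtree has 1 node {35}, right has 0 { }.
    Root 14: left subtree has 2 nodes {21, 33}, right has 1 {32}.
      Root 33: left subtree has 1 node {21}, right has 0 { }.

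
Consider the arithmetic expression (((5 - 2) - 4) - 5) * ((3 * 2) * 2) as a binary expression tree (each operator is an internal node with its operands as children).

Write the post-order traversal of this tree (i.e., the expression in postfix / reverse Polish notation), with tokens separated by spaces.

5 2 - 4 - 5 - 3 2 * 2 * *

Post-order on an expression tree gives postfix notation: for each operator, emit left operand, right operand, then the operator.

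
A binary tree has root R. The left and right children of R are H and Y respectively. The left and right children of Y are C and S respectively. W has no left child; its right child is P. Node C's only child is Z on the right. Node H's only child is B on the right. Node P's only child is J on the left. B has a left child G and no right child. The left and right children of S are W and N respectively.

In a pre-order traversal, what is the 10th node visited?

Pre-order visits the node, then its left subtree, then its right subtree.
Visit R.
At R: go left to H.
  Visit H.
  At H: no left child.
  At H: go right to B.
    Visit B.
    At B: go left to G.
      G is a leaf — visit G.
    At B: no right child.
At R: go right to Y.
  Visit Y.
  At Y: go left to C.
    Visit C.
    At C: no left child.
    At C: go right to Z.
      Z is a leaf — visit Z.
  At Y: go right to S.
    Visit S.
    At S: go left to W.
      Visit W.
      At W: no left child.
      At W: go right to P.
        Visit P.
        At P: go left to J.
          J is a leaf — visit J.
        At P: no right child.
    At S: go right to N.
      N is a leaf — visit N.
Full pre-order sequence: R, H, B, G, Y, C, Z, S, W, P, J, N.

P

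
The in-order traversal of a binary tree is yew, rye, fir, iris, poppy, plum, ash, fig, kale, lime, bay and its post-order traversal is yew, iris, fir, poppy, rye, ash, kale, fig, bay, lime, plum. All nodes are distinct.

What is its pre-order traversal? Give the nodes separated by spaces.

plum rye yew poppy fir iris lime fig ash kale bay

The last element of post-order is the root; it splits in-order into left and right subtrees.
Root plum: left subtree has 5 nodes {yew, rye, fir, iris, poppy}, right has 5 {ash, fig, kale, lime, bay}.
  Root rye: left subtree has 1 node {yew}, right has 3 {fir, iris, poppy}.
    Root poppy: left subtree has 2 nodes {fir, iris}, right has 0 { }.
      Root fir: left subtree has 0 nodes { }, right has 1 {iris}.
  Root lime: left subtree has 3 nodes {ash, fig, kale}, right has 1 {bay}.
    Root fig: left subtree has 1 node {ash}, right has 1 {kale}.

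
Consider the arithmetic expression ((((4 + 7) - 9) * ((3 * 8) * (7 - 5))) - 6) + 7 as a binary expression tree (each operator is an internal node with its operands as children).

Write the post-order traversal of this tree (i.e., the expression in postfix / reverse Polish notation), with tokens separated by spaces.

4 7 + 9 - 3 8 * 7 5 - * * 6 - 7 +

Post-order on an expression tree gives postfix notation: for each operator, emit left operand, right operand, then the operator.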